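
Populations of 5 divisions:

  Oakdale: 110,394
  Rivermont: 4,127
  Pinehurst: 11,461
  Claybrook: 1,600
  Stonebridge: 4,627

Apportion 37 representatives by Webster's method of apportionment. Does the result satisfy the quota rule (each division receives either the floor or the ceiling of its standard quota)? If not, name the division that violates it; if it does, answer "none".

Oakdale

Standard quotas: Oakdale 30.895, Rivermont 1.155, Pinehurst 3.207, Claybrook 0.448, Stonebridge 1.295.
Webster allocation: Oakdale 32, Rivermont 1, Pinehurst 3, Claybrook 0, Stonebridge 1.
Oakdale has quota 30.895 (lower 30, upper 31) but receives 32 — outside the quota interval.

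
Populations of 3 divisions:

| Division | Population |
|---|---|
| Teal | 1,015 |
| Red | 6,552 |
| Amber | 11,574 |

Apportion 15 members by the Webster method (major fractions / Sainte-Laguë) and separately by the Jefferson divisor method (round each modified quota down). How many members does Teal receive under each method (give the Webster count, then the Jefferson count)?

Webster: Teal 1, Red 5, Amber 9.
Jefferson: Teal 0, Red 5, Amber 10.
Teal gets 1 under Webster and 0 under Jefferson.

1 and 0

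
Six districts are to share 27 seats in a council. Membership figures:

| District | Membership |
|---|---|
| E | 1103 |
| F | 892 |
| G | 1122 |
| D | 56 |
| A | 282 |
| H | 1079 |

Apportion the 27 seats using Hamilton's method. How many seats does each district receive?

Standard divisor: 4534 ÷ 27 ≈ 167.926.
Standard quotas: E 6.568, F 5.312, G 6.682, D 0.333, A 1.679, H 6.425.
Lower quotas: E 6, F 5, G 6, D 0, A 1, H 6 (sum 24, leaving 3 seats).
Remainders in descending order: G 0.682, A 0.679, E 0.568, H 0.425, D 0.333, F 0.312.
The surplus seats go to G, A, E.

E=7; F=5; G=7; D=0; A=2; H=6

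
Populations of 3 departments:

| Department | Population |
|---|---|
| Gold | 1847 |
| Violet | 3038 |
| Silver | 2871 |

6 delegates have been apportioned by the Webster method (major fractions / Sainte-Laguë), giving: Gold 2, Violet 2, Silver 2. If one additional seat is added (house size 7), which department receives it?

Priority for the next seat is population ÷ (current seats + 0.5).
Priorities: Gold 738.800, Violet 1215.200, Silver 1148.400.
Highest priority: Violet.

Violet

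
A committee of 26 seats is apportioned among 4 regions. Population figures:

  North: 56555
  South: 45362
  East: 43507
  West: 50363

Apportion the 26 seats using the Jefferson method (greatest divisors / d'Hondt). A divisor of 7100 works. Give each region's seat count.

North 7; South 6; East 6; West 7

With modified divisor 7100: modified quotas North 7.965, South 6.389, East 6.128, West 7.093.
Rounding down: North 7, South 6, East 6, West 7 (total 26).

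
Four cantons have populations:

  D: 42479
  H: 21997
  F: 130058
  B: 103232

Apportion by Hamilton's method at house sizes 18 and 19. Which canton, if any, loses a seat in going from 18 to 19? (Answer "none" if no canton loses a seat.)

none

At 18 seats: D 3, H 1, F 8, B 6.
At 19 seats: D 3, H 1, F 8, B 7.
No canton's allocation decreased.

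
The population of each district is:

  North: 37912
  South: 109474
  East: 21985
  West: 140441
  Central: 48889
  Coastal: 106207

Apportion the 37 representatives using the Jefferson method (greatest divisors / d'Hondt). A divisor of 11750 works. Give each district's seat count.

North 3; South 9; East 1; West 11; Central 4; Coastal 9

With modified divisor 11750: modified quotas North 3.227, South 9.317, East 1.871, West 11.952, Central 4.161, Coastal 9.039.
Rounding down: North 3, South 9, East 1, West 11, Central 4, Coastal 9 (total 37).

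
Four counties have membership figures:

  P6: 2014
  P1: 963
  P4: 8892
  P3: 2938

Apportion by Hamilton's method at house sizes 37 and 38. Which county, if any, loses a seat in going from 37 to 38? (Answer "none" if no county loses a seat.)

P1

At 37 seats: P6 5, P1 3, P4 22, P3 7.
At 38 seats: P6 5, P1 2, P4 23, P3 8.
P1 drops from 3 to 2.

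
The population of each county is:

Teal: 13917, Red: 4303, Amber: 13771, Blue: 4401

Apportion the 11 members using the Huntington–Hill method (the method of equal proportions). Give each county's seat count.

Teal 4, Red 1, Amber 4, Blue 2

With divisor 3111.96: modified quotas Teal 4.472, Red 1.383, Amber 4.425, Blue 1.414.
Geometric-mean thresholds: Teal √(4·5)=4.472, Red √(1·2)=1.414, Amber √(4·5)=4.472, Blue √(1·2)=1.414.
Each quota rounded against its threshold gives Teal 4, Red 1, Amber 4, Blue 2 (total 11).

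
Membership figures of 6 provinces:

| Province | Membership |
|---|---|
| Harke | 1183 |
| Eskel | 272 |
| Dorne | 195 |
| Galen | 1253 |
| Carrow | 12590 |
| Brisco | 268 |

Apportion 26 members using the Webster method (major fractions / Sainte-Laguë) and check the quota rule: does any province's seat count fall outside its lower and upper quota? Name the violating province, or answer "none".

Carrow

Standard quotas: Harke 1.952, Eskel 0.449, Dorne 0.322, Galen 2.067, Carrow 20.769, Brisco 0.442.
Webster allocation: Harke 2, Eskel 0, Dorne 0, Galen 2, Carrow 22, Brisco 0.
Carrow has quota 20.769 (lower 20, upper 21) but receives 22 — outside the quota interval.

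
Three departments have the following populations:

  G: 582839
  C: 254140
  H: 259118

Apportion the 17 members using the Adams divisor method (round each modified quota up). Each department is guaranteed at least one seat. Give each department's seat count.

Standard divisor 1096097/17 ≈ 64476.294; standard quotas: G 9.040, C 3.942, H 4.019.
Rounding up gives 10, 4, 5 = 19 seats, so the divisor must be adjusted.
With modified divisor 68800: modified quotas G 8.471, C 3.694, H 3.766.
Rounding up: G 9, C 4, H 4 (total 17).

G 9; C 4; H 4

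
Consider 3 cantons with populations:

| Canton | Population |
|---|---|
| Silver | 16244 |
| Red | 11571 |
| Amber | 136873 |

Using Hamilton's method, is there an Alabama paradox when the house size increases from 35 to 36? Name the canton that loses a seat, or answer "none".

Red

At 35 seats: Silver 3, Red 3, Amber 29.
At 36 seats: Silver 4, Red 2, Amber 30.
Red drops from 3 to 2.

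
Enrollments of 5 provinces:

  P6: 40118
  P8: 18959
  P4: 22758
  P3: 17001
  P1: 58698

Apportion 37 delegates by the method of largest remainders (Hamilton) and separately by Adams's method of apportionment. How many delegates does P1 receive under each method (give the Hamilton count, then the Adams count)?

Hamilton: P6 9, P8 5, P4 5, P3 4, P1 14.
Adams: P6 9, P8 5, P4 6, P3 4, P1 13.
P1 gets 14 under Hamilton and 13 under Adams.

14 and 13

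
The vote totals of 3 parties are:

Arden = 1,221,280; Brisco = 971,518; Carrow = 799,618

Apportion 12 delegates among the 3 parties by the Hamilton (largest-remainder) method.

The standard divisor is 2992416/12 = 249368.
Standard quotas: Arden 4.8975, Brisco 3.8959, Carrow 3.2066.
Lower quotas: Arden 4, Brisco 3, Carrow 3 (sum 10, leaving 2 seats).
Remainders in descending order: Arden 0.8975, Brisco 0.8959, Carrow 0.2066.
Largest remainders: Arden, Brisco receive the extra seats.

Arden: 5, Brisco: 4, Carrow: 3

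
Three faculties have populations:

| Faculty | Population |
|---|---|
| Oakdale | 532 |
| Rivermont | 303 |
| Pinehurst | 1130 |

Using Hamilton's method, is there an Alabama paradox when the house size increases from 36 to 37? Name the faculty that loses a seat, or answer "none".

At 36 seats: Oakdale 10, Rivermont 5, Pinehurst 21.
At 37 seats: Oakdale 10, Rivermont 6, Pinehurst 21.
No faculty's allocation decreased.

none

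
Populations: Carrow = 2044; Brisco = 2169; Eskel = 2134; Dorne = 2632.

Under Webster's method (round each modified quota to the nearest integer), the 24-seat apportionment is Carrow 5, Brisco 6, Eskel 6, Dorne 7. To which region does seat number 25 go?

Carrow

Priority for the next seat is population ÷ (current seats + 0.5).
Priorities: Carrow 371.636, Brisco 333.692, Eskel 328.308, Dorne 350.933.
Highest priority: Carrow.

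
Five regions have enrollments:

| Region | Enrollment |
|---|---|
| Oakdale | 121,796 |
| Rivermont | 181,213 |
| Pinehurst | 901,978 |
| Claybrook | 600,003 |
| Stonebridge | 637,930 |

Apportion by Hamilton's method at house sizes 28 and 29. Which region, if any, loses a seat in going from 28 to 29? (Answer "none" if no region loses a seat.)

Oakdale

At 28 seats: Oakdale 2, Rivermont 2, Pinehurst 10, Claybrook 7, Stonebridge 7.
At 29 seats: Oakdale 1, Rivermont 2, Pinehurst 11, Claybrook 7, Stonebridge 8.
Oakdale drops from 2 to 1.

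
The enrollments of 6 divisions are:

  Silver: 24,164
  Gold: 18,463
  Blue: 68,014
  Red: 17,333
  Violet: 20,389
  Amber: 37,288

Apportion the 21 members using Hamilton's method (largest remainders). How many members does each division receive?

Silver 3, Gold 2, Blue 8, Red 2, Violet 2, Amber 4

Standard divisor: 185651 ÷ 21 ≈ 8840.524.
Standard quotas: Silver 2.7333, Gold 2.0885, Blue 7.6934, Red 1.9606, Violet 2.3063, Amber 4.2178.
Lower quotas: Silver 2, Gold 2, Blue 7, Red 1, Violet 2, Amber 4 (sum 18, leaving 3 seats).
Remainders in descending order: Red 0.9606, Silver 0.7333, Blue 0.6934, Violet 0.3063, Amber 0.2178, Gold 0.0885.
The surplus seats go to Red, Silver, Blue.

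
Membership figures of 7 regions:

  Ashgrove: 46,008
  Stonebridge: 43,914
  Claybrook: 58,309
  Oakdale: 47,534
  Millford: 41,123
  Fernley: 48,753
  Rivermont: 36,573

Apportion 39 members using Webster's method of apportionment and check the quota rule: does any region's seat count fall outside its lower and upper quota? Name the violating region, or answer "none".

Standard quotas: Ashgrove 5.569, Stonebridge 5.315, Claybrook 7.058, Oakdale 5.753, Millford 4.977, Fernley 5.901, Rivermont 4.427.
Webster allocation: Ashgrove 6, Stonebridge 5, Claybrook 7, Oakdale 6, Millford 5, Fernley 6, Rivermont 4.
Every allocation lies between the lower and upper quota.

none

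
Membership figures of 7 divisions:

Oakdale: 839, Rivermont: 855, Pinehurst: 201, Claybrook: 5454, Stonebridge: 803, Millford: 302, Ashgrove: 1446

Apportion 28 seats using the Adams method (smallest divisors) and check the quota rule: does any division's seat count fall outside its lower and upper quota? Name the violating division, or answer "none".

Standard quotas: Oakdale 2.373, Rivermont 2.418, Pinehurst 0.568, Claybrook 15.425, Stonebridge 2.271, Millford 0.854, Ashgrove 4.090.
Adams allocation: Oakdale 3, Rivermont 3, Pinehurst 1, Claybrook 14, Stonebridge 2, Millford 1, Ashgrove 4.
Claybrook has quota 15.425 (lower 15, upper 16) but receives 14 — outside the quota interval.

Claybrook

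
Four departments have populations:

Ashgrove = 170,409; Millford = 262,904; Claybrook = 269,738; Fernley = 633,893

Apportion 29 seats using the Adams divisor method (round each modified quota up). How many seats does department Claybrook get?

Standard divisor 1336944/29 ≈ 46101.517; standard quotas: Ashgrove 3.696, Millford 5.703, Claybrook 5.851, Fernley 13.750.
Rounding up gives 4, 6, 6, 14 = 30 seats, so the divisor must be adjusted.
With modified divisor 50700: modified quotas Ashgrove 3.361, Millford 5.185, Claybrook 5.320, Fernley 12.503.
Rounding up: Ashgrove 4, Millford 6, Claybrook 6, Fernley 13 (total 29).
Claybrook receives 6.

6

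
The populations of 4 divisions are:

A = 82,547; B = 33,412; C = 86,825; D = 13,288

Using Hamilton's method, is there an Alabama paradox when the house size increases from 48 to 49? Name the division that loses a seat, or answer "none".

At 48 seats: A 18, B 8, C 19, D 3.
At 49 seats: A 19, B 7, C 20, D 3.
B drops from 8 to 7.

B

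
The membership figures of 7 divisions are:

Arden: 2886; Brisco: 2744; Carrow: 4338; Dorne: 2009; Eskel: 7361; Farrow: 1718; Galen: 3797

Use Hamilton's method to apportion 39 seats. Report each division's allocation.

Arden 4, Brisco 4, Carrow 7, Dorne 3, Eskel 12, Farrow 3, Galen 6

Total 24853; standard divisor 24853/39 ≈ 637.256.
Standard quotas: Arden 4.5288, Brisco 4.3060, Carrow 6.8073, Dorne 3.1526, Eskel 11.5511, Farrow 2.6959, Galen 5.9584.
Lower quotas: Arden 4, Brisco 4, Carrow 6, Dorne 3, Eskel 11, Farrow 2, Galen 5 (sum 35, leaving 4 seats).
Remainders in descending order: Galen 0.9584, Carrow 0.8073, Farrow 0.6959, Eskel 0.5511, Arden 0.5288, Brisco 0.3060, Dorne 0.1526.
The surplus seats go to Galen, Carrow, Farrow, Eskel.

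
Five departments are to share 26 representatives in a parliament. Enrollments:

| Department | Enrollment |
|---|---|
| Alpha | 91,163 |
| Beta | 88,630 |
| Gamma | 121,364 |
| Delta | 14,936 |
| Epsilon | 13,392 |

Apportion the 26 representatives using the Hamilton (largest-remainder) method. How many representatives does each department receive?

Alpha: 7, Beta: 7, Gamma: 10, Delta: 1, Epsilon: 1

The standard divisor is 329485/26 ≈ 12672.5.
Standard quotas: Alpha 7.1938, Beta 6.9939, Gamma 9.5770, Delta 1.1786, Epsilon 1.0568.
Lower quotas: Alpha 7, Beta 6, Gamma 9, Delta 1, Epsilon 1 (sum 24, leaving 2 seats).
Remainders in descending order: Beta 0.9939, Gamma 0.5770, Alpha 0.1938, Delta 0.1786, Epsilon 0.0568.
Largest remainders: Beta, Gamma receive the extra seats.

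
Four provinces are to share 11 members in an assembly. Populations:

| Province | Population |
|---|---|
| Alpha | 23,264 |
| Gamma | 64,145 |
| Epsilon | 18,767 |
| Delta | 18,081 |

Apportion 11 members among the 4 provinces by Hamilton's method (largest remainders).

Alpha 2, Gamma 6, Epsilon 2, Delta 1

The standard divisor is 124257/11 ≈ 11296.091.
Standard quotas: Alpha 2.0595, Gamma 5.6785, Epsilon 1.6614, Delta 1.6006.
Lower quotas: Alpha 2, Gamma 5, Epsilon 1, Delta 1 (sum 9, leaving 2 seats).
Remainders in descending order: Gamma 0.6785, Epsilon 0.6614, Delta 0.6006, Alpha 0.0595.
The surplus seats go to Gamma, Epsilon.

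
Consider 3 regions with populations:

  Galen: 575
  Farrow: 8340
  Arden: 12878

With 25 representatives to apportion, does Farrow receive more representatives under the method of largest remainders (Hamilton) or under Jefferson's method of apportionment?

Hamilton: Galen 1, Farrow 9, Arden 15.
Jefferson: Galen 0, Farrow 10, Arden 15.
Farrow gets 9 under Hamilton and 10 under Jefferson.

Jefferson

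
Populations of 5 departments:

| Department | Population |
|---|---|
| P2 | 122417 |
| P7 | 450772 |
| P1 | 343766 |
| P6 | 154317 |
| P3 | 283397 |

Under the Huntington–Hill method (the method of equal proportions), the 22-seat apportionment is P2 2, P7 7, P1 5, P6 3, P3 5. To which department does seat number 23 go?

P1

Priority for the next seat is population ÷ (√(s·(s+1))).
Priorities: P2 49976.531, P7 60236.942, P1 62762.798, P6 44547.481, P3 51740.977.
Highest priority: P1.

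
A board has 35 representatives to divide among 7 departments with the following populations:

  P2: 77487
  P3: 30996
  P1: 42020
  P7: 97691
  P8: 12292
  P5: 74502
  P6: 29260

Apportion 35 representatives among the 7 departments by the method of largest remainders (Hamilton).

P2: 8, P3: 3, P1: 4, P7: 9, P8: 1, P5: 7, P6: 3

Standard divisor: 364248 ÷ 35 ≈ 10407.086.
Standard quotas: P2 7.4456, P3 2.9784, P1 4.0376, P7 9.3870, P8 1.1811, P5 7.1588, P6 2.8115.
Lower quotas: P2 7, P3 2, P1 4, P7 9, P8 1, P5 7, P6 2 (sum 32, leaving 3 seats).
Remainders in descending order: P3 0.9784, P6 0.8115, P2 0.4456, P7 0.3870, P8 0.1811, P5 0.1588, P1 0.0376.
Largest remainders: P3, P6, P2 receive the extra seats.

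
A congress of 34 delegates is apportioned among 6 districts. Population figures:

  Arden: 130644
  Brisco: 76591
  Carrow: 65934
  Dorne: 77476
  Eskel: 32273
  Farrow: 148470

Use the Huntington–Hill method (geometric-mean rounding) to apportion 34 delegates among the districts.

With divisor 15523: modified quotas Arden 8.416, Brisco 4.934, Carrow 4.248, Dorne 4.991, Eskel 2.079, Farrow 9.565.
Geometric-mean thresholds: Arden √(8·9)=8.485, Brisco √(4·5)=4.472, Carrow √(4·5)=4.472, Dorne √(4·5)=4.472, Eskel √(2·3)=2.449, Farrow √(9·10)=9.487.
Each quota rounded against its threshold gives Arden 8, Brisco 5, Carrow 4, Dorne 5, Eskel 2, Farrow 10 (total 34).

Arden: 8; Brisco: 5; Carrow: 4; Dorne: 5; Eskel: 2; Farrow: 10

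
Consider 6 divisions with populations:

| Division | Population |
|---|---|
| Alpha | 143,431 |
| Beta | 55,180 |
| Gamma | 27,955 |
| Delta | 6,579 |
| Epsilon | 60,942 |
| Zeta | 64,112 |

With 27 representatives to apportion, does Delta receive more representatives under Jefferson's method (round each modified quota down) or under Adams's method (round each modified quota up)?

Adams

Jefferson: Alpha 11, Beta 4, Gamma 2, Delta 0, Epsilon 5, Zeta 5.
Adams: Alpha 10, Beta 4, Gamma 2, Delta 1, Epsilon 5, Zeta 5.
Delta gets 0 under Jefferson and 1 under Adams.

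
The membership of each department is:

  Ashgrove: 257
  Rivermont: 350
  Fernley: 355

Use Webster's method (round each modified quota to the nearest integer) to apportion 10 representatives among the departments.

Standard divisor 962/10 ≈ 96.2; standard quotas: Ashgrove 2.672, Rivermont 3.638, Fernley 3.690.
Rounding to the nearest integer gives 3, 4, 4 = 11 seats, so the divisor must be adjusted.
With modified divisor 100.7: modified quotas Ashgrove 2.552, Rivermont 3.476, Fernley 3.525.
Rounding to the nearest integer: Ashgrove 3, Rivermont 3, Fernley 4 (total 10).

Ashgrove 3, Rivermont 3, Fernley 4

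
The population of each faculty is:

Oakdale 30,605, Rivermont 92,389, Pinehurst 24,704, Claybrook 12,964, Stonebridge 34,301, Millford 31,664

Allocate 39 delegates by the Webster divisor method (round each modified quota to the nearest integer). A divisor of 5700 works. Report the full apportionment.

With modified divisor 5700: modified quotas Oakdale 5.369, Rivermont 16.209, Pinehurst 4.334, Claybrook 2.274, Stonebridge 6.018, Millford 5.555.
Rounding to the nearest integer: Oakdale 5, Rivermont 16, Pinehurst 4, Claybrook 2, Stonebridge 6, Millford 6 (total 39).

Oakdale: 5, Rivermont: 16, Pinehurst: 4, Claybrook: 2, Stonebridge: 6, Millford: 6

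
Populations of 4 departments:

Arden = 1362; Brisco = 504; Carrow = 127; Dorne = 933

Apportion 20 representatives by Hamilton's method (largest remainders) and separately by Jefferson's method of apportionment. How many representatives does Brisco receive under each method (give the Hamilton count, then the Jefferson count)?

Hamilton: Arden 9, Brisco 4, Carrow 1, Dorne 6.
Jefferson: Arden 10, Brisco 3, Carrow 0, Dorne 7.
Brisco gets 4 under Hamilton and 3 under Jefferson.

4 and 3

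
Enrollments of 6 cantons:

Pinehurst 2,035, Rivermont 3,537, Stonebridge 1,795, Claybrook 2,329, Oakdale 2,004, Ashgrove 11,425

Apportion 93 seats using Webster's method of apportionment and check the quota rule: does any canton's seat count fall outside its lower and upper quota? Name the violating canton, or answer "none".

Ashgrove

Standard quotas: Pinehurst 8.184, Rivermont 14.224, Stonebridge 7.219, Claybrook 9.366, Oakdale 8.059, Ashgrove 45.947.
Webster allocation: Pinehurst 8, Rivermont 14, Stonebridge 7, Claybrook 9, Oakdale 8, Ashgrove 47.
Ashgrove has quota 45.947 (lower 45, upper 46) but receives 47 — outside the quota interval.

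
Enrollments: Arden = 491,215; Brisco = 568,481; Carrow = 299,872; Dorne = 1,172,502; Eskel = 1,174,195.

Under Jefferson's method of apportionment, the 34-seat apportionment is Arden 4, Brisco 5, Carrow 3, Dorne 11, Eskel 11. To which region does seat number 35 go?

Priority for the next seat is population ÷ (current seats + 1).
Priorities: Arden 98243.000, Brisco 94746.833, Carrow 74968.000, Dorne 97708.500, Eskel 97849.583.
Highest priority: Arden.

Arden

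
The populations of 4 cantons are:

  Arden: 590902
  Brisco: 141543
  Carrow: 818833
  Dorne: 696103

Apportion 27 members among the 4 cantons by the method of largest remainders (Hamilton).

Standard divisor: 2247381 ÷ 27 ≈ 83236.333.
Standard quotas: Arden 7.0991, Brisco 1.7005, Carrow 9.8374, Dorne 8.3630.
Lower quotas: Arden 7, Brisco 1, Carrow 9, Dorne 8 (sum 25, leaving 2 seats).
Remainders in descending order: Carrow 0.8374, Brisco 0.7005, Dorne 0.3630, Arden 0.0991.
The surplus seats go to Carrow, Brisco.

Arden: 7, Brisco: 2, Carrow: 10, Dorne: 8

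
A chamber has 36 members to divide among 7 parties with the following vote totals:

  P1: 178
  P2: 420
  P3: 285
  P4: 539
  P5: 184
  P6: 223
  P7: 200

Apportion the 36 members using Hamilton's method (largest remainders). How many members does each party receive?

Standard divisor: 2029 ÷ 36 ≈ 56.361.
Standard quotas: P1 3.158, P2 7.452, P3 5.057, P4 9.563, P5 3.265, P6 3.957, P7 3.549.
Lower quotas: P1 3, P2 7, P3 5, P4 9, P5 3, P6 3, P7 3 (sum 33, leaving 3 seats).
Remainders in descending order: P6 0.957, P4 0.563, P7 0.549, P2 0.452, P5 0.265, P1 0.158, P3 0.057.
The surplus seats go to P6, P4, P7.

P1: 3, P2: 7, P3: 5, P4: 10, P5: 3, P6: 4, P7: 4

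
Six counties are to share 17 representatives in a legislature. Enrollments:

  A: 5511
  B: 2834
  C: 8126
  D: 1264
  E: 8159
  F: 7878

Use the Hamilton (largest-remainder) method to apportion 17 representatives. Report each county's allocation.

The standard divisor is 33772/17 ≈ 1986.588.
Standard quotas: A 2.7741, B 1.4266, C 4.0904, D 0.6363, E 4.1070, F 3.9656.
Lower quotas: A 2, B 1, C 4, D 0, E 4, F 3 (sum 14, leaving 3 seats).
Remainders in descending order: F 0.9656, A 0.7741, D 0.6363, B 0.4266, E 0.1070, C 0.0904.
The surplus seats go to F, A, D.

A 3; B 1; C 4; D 1; E 4; F 4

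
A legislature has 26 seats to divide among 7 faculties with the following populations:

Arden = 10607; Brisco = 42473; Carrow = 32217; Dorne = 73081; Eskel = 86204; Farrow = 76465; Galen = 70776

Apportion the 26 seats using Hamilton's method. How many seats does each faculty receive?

Arden 1, Brisco 3, Carrow 2, Dorne 5, Eskel 6, Farrow 5, Galen 4

Standard divisor: 391823 ÷ 26 ≈ 15070.115.
Standard quotas: Arden 0.7038, Brisco 2.8184, Carrow 2.1378, Dorne 4.8494, Eskel 5.7202, Farrow 5.0739, Galen 4.6964.
Lower quotas: Arden 0, Brisco 2, Carrow 2, Dorne 4, Eskel 5, Farrow 5, Galen 4 (sum 22, leaving 4 seats).
Remainders in descending order: Dorne 0.8494, Brisco 0.8184, Eskel 0.7202, Arden 0.7038, Galen 0.6964, Carrow 0.1378, Farrow 0.0739.
The surplus seats go to Dorne, Brisco, Eskel, Arden.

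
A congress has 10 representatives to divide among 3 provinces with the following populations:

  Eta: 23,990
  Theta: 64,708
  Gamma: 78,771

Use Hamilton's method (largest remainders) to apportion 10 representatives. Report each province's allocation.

Eta 1, Theta 4, Gamma 5

The standard divisor is 167469/10 ≈ 16746.9.
Standard quotas: Eta 1.4325, Theta 3.8639, Gamma 4.7036.
Lower quotas: Eta 1, Theta 3, Gamma 4 (sum 8, leaving 2 seats).
Remainders in descending order: Theta 0.8639, Gamma 0.7036, Eta 0.4325.
Largest remainders: Theta, Gamma receive the extra seats.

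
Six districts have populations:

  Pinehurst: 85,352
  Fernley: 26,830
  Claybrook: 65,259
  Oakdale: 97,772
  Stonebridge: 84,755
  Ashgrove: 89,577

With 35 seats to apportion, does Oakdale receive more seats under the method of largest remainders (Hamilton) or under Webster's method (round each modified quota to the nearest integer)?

Hamilton

Hamilton: Pinehurst 7, Fernley 2, Claybrook 5, Oakdale 8, Stonebridge 6, Ashgrove 7.
Webster: Pinehurst 7, Fernley 2, Claybrook 5, Oakdale 7, Stonebridge 7, Ashgrove 7.
Oakdale gets 8 under Hamilton and 7 under Webster.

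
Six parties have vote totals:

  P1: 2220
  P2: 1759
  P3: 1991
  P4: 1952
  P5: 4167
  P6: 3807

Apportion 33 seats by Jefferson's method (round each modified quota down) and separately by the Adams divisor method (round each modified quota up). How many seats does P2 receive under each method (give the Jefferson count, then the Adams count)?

Jefferson: P1 5, P2 3, P3 4, P4 4, P5 9, P6 8.
Adams: P1 5, P2 4, P3 4, P4 4, P5 8, P6 8.
P2 gets 3 under Jefferson and 4 under Adams.

3 and 4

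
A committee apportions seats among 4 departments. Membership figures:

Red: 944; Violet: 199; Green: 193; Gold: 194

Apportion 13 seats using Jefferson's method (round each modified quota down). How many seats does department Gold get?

1

Standard divisor 1530/13 ≈ 117.692; standard quotas: Red 8.021, Violet 1.691, Green 1.640, Gold 1.648.
Rounding down gives 8, 1, 1, 1 = 11 seats, so the divisor must be adjusted.
With modified divisor 98: modified quotas Red 9.633, Violet 2.031, Green 1.969, Gold 1.980.
Rounding down: Red 9, Violet 2, Green 1, Gold 1 (total 13).
Gold receives 1.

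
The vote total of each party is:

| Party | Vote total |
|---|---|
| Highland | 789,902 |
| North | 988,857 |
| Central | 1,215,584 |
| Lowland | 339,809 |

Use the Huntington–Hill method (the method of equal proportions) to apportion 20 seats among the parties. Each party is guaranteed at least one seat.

With divisor 169533: modified quotas Highland 4.659, North 5.833, Central 7.170, Lowland 2.004.
Geometric-mean thresholds: Highland √(4·5)=4.472, North √(5·6)=5.477, Central √(7·8)=7.483, Lowland √(2·3)=2.449.
Each quota rounded against its threshold gives Highland 5, North 6, Central 7, Lowland 2 (total 20).

Highland=5, North=6, Central=7, Lowland=2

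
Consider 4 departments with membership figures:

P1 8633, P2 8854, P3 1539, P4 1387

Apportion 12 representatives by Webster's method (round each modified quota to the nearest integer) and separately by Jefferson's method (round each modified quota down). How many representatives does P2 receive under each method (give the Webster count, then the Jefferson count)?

5 and 6

Webster: P1 5, P2 5, P3 1, P4 1.
Jefferson: P1 5, P2 6, P3 1, P4 0.
P2 gets 5 under Webster and 6 under Jefferson.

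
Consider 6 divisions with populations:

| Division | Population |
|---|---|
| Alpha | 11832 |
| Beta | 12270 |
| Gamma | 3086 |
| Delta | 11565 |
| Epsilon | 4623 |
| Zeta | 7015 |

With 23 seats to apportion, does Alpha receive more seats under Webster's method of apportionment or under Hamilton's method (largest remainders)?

Webster: Alpha 6, Beta 6, Gamma 1, Delta 5, Epsilon 2, Zeta 3.
Hamilton: Alpha 5, Beta 6, Gamma 2, Delta 5, Epsilon 2, Zeta 3.
Alpha gets 6 under Webster and 5 under Hamilton.

Webster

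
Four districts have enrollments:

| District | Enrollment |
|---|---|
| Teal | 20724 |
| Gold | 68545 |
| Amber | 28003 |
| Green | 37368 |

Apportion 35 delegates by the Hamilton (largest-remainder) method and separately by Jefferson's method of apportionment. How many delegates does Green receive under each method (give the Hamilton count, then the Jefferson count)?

Hamilton: Teal 5, Gold 16, Amber 6, Green 8.
Jefferson: Teal 4, Gold 16, Amber 6, Green 9.
Green gets 8 under Hamilton and 9 under Jefferson.

8 and 9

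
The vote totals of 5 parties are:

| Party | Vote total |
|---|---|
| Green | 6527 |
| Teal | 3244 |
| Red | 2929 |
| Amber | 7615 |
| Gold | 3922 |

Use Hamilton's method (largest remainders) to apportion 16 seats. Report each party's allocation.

Standard divisor: 24237 ÷ 16 ≈ 1514.812.
Standard quotas: Green 4.3088, Teal 2.1415, Red 1.9336, Amber 5.0270, Gold 2.5891.
Lower quotas: Green 4, Teal 2, Red 1, Amber 5, Gold 2 (sum 14, leaving 2 seats).
Remainders in descending order: Red 0.9336, Gold 0.5891, Green 0.3088, Teal 0.1415, Amber 0.0270.
The surplus seats go to Red, Gold.

Green 4; Teal 2; Red 2; Amber 5; Gold 3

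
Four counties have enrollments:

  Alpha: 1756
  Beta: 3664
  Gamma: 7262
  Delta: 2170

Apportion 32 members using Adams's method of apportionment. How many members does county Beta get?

Standard divisor 14852/32 ≈ 464.125; standard quotas: Alpha 3.783, Beta 7.894, Gamma 15.647, Delta 4.675.
Rounding up gives 4, 8, 16, 5 = 33 seats, so the divisor must be adjusted.
With modified divisor 500: modified quotas Alpha 3.512, Beta 7.328, Gamma 14.524, Delta 4.340.
Rounding up: Alpha 4, Beta 8, Gamma 15, Delta 5 (total 32).
Beta receives 8.

8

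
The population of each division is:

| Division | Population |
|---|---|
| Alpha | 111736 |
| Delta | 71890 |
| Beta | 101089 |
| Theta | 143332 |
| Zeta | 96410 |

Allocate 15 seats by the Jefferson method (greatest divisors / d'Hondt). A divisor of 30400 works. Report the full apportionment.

Alpha: 3, Delta: 2, Beta: 3, Theta: 4, Zeta: 3

With modified divisor 30400: modified quotas Alpha 3.676, Delta 2.365, Beta 3.325, Theta 4.715, Zeta 3.171.
Rounding down: Alpha 3, Delta 2, Beta 3, Theta 4, Zeta 3 (total 15).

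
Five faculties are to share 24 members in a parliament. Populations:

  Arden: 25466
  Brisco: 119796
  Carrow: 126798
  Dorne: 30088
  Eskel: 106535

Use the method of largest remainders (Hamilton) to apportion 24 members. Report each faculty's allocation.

Arden=2, Brisco=7, Carrow=7, Dorne=2, Eskel=6

Total 408683; standard divisor 408683/24 ≈ 17028.458.
Standard quotas: Arden 1.4955, Brisco 7.0350, Carrow 7.4462, Dorne 1.7669, Eskel 6.2563.
Lower quotas: Arden 1, Brisco 7, Carrow 7, Dorne 1, Eskel 6 (sum 22, leaving 2 seats).
Remainders in descending order: Dorne 0.7669, Arden 0.4955, Carrow 0.4462, Eskel 0.2563, Brisco 0.0350.
The surplus seats go to Dorne, Arden.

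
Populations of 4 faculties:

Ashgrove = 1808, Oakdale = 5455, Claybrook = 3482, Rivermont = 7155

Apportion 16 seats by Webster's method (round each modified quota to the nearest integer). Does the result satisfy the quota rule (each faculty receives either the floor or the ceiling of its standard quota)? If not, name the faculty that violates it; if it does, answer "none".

Standard quotas: Ashgrove 1.616, Oakdale 4.876, Claybrook 3.112, Rivermont 6.396.
Webster allocation: Ashgrove 2, Oakdale 5, Claybrook 3, Rivermont 6.
Every allocation lies between the lower and upper quota.

none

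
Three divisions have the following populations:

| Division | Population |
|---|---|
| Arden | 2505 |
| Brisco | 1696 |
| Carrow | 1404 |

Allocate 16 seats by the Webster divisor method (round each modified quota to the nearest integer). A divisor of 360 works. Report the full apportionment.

With modified divisor 360: modified quotas Arden 6.958, Brisco 4.711, Carrow 3.900.
Rounding to the nearest integer: Arden 7, Brisco 5, Carrow 4 (total 16).

Arden=7, Brisco=5, Carrow=4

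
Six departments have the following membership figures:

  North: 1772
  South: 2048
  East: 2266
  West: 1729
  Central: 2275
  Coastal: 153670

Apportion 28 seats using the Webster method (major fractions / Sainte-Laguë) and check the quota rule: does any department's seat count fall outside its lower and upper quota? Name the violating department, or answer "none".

Standard quotas: North 0.303, South 0.350, East 0.387, West 0.296, Central 0.389, Coastal 26.275.
Webster allocation: North 0, South 0, East 0, West 0, Central 0, Coastal 28.
Coastal has quota 26.275 (lower 26, upper 27) but receives 28 — outside the quota interval.

Coastal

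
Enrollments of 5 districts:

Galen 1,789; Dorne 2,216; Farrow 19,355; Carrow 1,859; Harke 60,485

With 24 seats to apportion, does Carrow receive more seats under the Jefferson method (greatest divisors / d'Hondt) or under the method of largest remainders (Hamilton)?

Hamilton

Jefferson: Galen 0, Dorne 0, Farrow 6, Carrow 0, Harke 18.
Hamilton: Galen 0, Dorne 1, Farrow 5, Carrow 1, Harke 17.
Carrow gets 0 under Jefferson and 1 under Hamilton.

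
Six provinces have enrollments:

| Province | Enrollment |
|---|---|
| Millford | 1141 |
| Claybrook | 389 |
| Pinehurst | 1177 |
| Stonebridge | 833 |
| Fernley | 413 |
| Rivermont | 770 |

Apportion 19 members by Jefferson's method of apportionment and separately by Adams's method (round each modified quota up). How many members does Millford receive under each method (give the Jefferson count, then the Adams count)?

5 and 4

Jefferson: Millford 5, Claybrook 1, Pinehurst 5, Stonebridge 4, Fernley 1, Rivermont 3.
Adams: Millford 4, Claybrook 2, Pinehurst 5, Stonebridge 3, Fernley 2, Rivermont 3.
Millford gets 5 under Jefferson and 4 under Adams.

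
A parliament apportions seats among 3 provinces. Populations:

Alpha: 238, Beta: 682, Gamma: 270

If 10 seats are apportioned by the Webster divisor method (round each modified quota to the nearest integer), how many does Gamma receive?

Standard divisor 1190/10 ≈ 119; standard quotas: Alpha 2.000, Beta 5.731, Gamma 2.269.
Rounding to the nearest integer gives Alpha 2, Beta 6, Gamma 2 — total 10, matching the house size, so no adjustment is needed.
Gamma receives 2.

2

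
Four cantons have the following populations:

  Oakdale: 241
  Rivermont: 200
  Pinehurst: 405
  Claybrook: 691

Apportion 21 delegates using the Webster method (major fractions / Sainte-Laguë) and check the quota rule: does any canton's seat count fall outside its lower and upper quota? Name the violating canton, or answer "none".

Standard quotas: Oakdale 3.293, Rivermont 2.733, Pinehurst 5.534, Claybrook 9.441.
Webster allocation: Oakdale 3, Rivermont 3, Pinehurst 6, Claybrook 9.
Every allocation lies between the lower and upper quota.

none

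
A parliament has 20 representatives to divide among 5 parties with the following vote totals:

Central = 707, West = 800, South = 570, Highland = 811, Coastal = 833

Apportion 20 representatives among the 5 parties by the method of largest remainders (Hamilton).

Total 3721; standard divisor 3721/20 ≈ 186.05.
Standard quotas: Central 3.800, West 4.300, South 3.064, Highland 4.359, Coastal 4.477.
Lower quotas: Central 3, West 4, South 3, Highland 4, Coastal 4 (sum 18, leaving 2 seats).
Remainders in descending order: Central 0.800, Coastal 0.477, Highland 0.359, West 0.300, South 0.064.
The surplus seats go to Central, Coastal.

Central=4; West=4; South=3; Highland=4; Coastal=5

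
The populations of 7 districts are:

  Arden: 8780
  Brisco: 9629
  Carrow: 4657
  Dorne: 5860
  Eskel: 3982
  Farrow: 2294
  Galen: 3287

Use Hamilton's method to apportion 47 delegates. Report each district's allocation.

Total 38489; standard divisor 38489/47 ≈ 818.915.
Standard quotas: Arden 10.7215, Brisco 11.7582, Carrow 5.6868, Dorne 7.1558, Eskel 4.8625, Farrow 2.8013, Galen 4.0138.
Lower quotas: Arden 10, Brisco 11, Carrow 5, Dorne 7, Eskel 4, Farrow 2, Galen 4 (sum 43, leaving 4 seats).
Remainders in descending order: Eskel 0.8625, Farrow 0.8013, Brisco 0.7582, Arden 0.7215, Carrow 0.6868, Dorne 0.1558, Galen 0.0138.
The surplus seats go to Eskel, Farrow, Brisco, Arden.

Arden 11; Brisco 12; Carrow 5; Dorne 7; Eskel 5; Farrow 3; Galen 4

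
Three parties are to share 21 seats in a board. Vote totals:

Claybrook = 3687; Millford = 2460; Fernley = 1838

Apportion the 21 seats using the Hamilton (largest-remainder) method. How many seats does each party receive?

Claybrook 10, Millford 6, Fernley 5

Total 7985; standard divisor 7985/21 ≈ 380.238.
Standard quotas: Claybrook 9.697, Millford 6.470, Fernley 4.834.
Lower quotas: Claybrook 9, Millford 6, Fernley 4 (sum 19, leaving 2 seats).
Remainders in descending order: Fernley 0.834, Claybrook 0.697, Millford 0.470.
Largest remainders: Fernley, Claybrook receive the extra seats.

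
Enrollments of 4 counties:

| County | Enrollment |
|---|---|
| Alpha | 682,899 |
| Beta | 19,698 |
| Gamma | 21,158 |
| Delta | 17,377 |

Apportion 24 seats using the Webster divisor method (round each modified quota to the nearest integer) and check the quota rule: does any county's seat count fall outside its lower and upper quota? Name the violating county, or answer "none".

Alpha

Standard quotas: Alpha 22.114, Beta 0.638, Gamma 0.685, Delta 0.563.
Webster allocation: Alpha 21, Beta 1, Gamma 1, Delta 1.
Alpha has quota 22.114 (lower 22, upper 23) but receives 21 — outside the quota interval.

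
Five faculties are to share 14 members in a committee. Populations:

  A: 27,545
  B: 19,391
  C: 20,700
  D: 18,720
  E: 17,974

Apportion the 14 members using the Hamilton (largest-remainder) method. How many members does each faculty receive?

A 4; B 3; C 3; D 2; E 2

Total 104330; standard divisor 104330/14 ≈ 7452.143.
Standard quotas: A 3.6963, B 2.6021, C 2.7777, D 2.5120, E 2.4119.
Lower quotas: A 3, B 2, C 2, D 2, E 2 (sum 11, leaving 3 seats).
Remainders in descending order: C 0.7777, A 0.6963, B 0.6021, D 0.5120, E 0.4119.
Largest remainders: C, A, B receive the extra seats.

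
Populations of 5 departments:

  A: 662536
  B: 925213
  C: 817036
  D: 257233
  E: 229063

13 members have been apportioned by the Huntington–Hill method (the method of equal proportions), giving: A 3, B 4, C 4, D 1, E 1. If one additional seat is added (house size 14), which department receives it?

B

Priority for the next seat is population ÷ (√(s·(s+1))).
Priorities: A 191257.669, B 206883.916, C 182694.804, D 181891.199, E 161972.001.
Highest priority: B.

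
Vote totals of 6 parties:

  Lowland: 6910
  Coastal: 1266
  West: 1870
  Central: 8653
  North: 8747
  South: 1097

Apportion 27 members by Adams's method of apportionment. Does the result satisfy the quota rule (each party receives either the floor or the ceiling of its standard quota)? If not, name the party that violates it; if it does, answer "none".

none

Standard quotas: Lowland 6.536, Coastal 1.198, West 1.769, Central 8.185, North 8.274, South 1.038.
Adams allocation: Lowland 6, Coastal 2, West 2, Central 8, North 8, South 1.
Every allocation lies between the lower and upper quota.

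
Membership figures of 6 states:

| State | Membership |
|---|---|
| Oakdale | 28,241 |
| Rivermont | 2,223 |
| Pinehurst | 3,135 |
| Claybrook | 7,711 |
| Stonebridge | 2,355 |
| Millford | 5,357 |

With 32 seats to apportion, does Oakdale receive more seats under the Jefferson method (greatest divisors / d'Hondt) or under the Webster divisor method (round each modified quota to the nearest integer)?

Jefferson

Jefferson: Oakdale 20, Rivermont 1, Pinehurst 2, Claybrook 5, Stonebridge 1, Millford 3.
Webster: Oakdale 18, Rivermont 1, Pinehurst 2, Claybrook 5, Stonebridge 2, Millford 4.
Oakdale gets 20 under Jefferson and 18 under Webster.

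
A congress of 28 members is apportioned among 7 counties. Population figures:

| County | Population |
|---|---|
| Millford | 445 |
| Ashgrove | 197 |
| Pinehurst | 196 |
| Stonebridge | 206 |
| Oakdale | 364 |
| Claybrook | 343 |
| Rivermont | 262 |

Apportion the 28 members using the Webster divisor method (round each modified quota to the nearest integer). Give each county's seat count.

Standard divisor 2013/28 ≈ 71.893; standard quotas: Millford 6.190, Ashgrove 2.740, Pinehurst 2.726, Stonebridge 2.865, Oakdale 5.063, Claybrook 4.771, Rivermont 3.644.
Rounding to the nearest integer gives 6, 3, 3, 3, 5, 5, 4 = 29 seats, so the divisor must be adjusted.
With modified divisor 75.5: modified quotas Millford 5.894, Ashgrove 2.609, Pinehurst 2.596, Stonebridge 2.728, Oakdale 4.821, Claybrook 4.543, Rivermont 3.470.
Rounding to the nearest integer: Millford 6, Ashgrove 3, Pinehurst 3, Stonebridge 3, Oakdale 5, Claybrook 5, Rivermont 3 (total 28).

Millford: 6; Ashgrove: 3; Pinehurst: 3; Stonebridge: 3; Oakdale: 5; Claybrook: 5; Rivermont: 3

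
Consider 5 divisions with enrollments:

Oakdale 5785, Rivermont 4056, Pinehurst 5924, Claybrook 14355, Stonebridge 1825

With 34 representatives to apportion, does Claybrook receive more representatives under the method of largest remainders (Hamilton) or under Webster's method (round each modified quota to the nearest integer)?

Webster

Hamilton: Oakdale 6, Rivermont 5, Pinehurst 6, Claybrook 15, Stonebridge 2.
Webster: Oakdale 6, Rivermont 4, Pinehurst 6, Claybrook 16, Stonebridge 2.
Claybrook gets 15 under Hamilton and 16 under Webster.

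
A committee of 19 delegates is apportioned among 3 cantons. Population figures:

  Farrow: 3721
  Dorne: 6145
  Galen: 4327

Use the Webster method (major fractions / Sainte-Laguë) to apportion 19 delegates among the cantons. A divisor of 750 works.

Farrow 5, Dorne 8, Galen 6

With modified divisor 750: modified quotas Farrow 4.961, Dorne 8.193, Galen 5.769.
Rounding to the nearest integer: Farrow 5, Dorne 8, Galen 6 (total 19).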